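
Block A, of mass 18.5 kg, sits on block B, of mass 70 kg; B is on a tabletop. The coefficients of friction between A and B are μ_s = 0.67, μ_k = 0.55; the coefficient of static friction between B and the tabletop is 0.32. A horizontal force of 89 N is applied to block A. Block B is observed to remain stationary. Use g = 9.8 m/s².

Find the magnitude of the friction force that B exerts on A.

Between the blocks, N₁ = m_A g = 181.3 N.
So the A–B interface can sustain at most μ_s N₁ = 121.5 N of static friction.
Since P = 89 N ≤ 121.5 N, A does not slip on B; friction on A equals P = 89 N.
B experiences an equal 89 N forward from A (third law). B is in equilibrium, so the floor supplies f₂ = 89 N of static friction (limit μ_s(m_A+m_B)g = 277.5 N, not exceeded).

f ≈ 89 N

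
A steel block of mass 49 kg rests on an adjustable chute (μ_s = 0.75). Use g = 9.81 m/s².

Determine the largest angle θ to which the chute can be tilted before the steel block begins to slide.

At the slip threshold, m g sin θ = μ_s · m g cos θ, so tan θ = μ_s.
θ_max = arctan(0.75) = 36.9°.

θ_max ≈ 36.9°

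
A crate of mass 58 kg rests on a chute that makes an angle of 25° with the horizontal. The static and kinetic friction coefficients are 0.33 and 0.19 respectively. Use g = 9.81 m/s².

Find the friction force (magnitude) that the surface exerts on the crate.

The normal reaction is N = m g cos θ = 515.7 N.
For equilibrium along the incline, friction must balance the weight component: f = m g sin θ = 240.5 N up the slope.
Static friction can supply at most μ_s N = 170.2 N.
Since |240.5| > 170.2 N, static friction cannot hold it; the crate slides down the incline and kinetic friction applies: f = μ_k N = 0.19 × 515.7 = 98 N.

f ≈ 98 N (up the incline)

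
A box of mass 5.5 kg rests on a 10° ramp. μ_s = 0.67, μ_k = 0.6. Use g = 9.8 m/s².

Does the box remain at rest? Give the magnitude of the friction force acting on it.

N = m g cos θ = 53.1 N.
Down-slope weight component: m g sin θ = 9.36 N.
μ_s N = 35.6 N.
9.36 ≤ 35.6 N, so it stays put; friction = 9.36 N.

f ≈ 9.36 N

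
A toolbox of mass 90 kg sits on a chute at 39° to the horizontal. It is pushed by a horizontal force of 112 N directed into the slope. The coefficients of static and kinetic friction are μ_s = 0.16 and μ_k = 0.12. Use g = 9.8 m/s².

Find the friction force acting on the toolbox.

f ≈ 90.7 N (up the incline)

Normal direction: N = m g cos θ + P sin θ = 755.9 N.
Parallel to the incline: P cos θ − m g sin θ = 87.04 − 555.1 = -468 N; the friction needed to balance this is 468 N acting up the slope.
Maximum static friction: μ_s N = 0.16 × 755.9 = 120.9 N.
The required 468 N exceeds the static limit, so the toolbox slides down-slope and f = μ_k N = 0.12×755.9 = 90.7 N.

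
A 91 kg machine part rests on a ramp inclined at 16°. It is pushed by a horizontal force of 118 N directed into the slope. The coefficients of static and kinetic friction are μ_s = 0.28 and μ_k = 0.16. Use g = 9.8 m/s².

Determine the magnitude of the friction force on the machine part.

The horizontal push has a component P sin θ into the surface, so N = m g cos θ + P sin θ = 857.3 + 32.53 = 889.8 N.
Along the incline, the net driving force (taking up-slope positive) is P cos θ − m g sin θ = 113.4 − 245.8 = -132.4 N, so equilibrium requires friction f = 132.4 N (up-slope).
Maximum static friction: μ_s N = 0.28 × 889.8 = 249.1 N.
|f_req| = 132.4 ≤ 249.1 N → the machine part is in equilibrium; friction equals the required value.

f ≈ 132 N (up the incline)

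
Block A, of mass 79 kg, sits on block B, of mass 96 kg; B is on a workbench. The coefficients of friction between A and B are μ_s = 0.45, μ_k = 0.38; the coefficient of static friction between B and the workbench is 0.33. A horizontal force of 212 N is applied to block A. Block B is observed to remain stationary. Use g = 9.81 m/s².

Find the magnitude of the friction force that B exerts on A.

f ≈ 212 N

The normal force B exerts on A is simply A's weight, N₁ = 775 N.
So the A–B interface can sustain at most μ_s N₁ = 348.7 N of static friction.
P = 212 N is within that limit, so A and B move together (both at rest); the A–B friction is simply f₁ = P = 212 N.
B experiences an equal 212 N forward from A (third law). B is in equilibrium, so the floor supplies f₂ = 212 N of static friction (limit μ_s(m_A+m_B)g = 566.5 N, not exceeded).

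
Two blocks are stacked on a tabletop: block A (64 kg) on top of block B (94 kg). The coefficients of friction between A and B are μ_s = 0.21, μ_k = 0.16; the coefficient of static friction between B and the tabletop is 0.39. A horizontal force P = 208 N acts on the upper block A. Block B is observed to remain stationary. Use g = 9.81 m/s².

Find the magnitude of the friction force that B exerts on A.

Between the blocks, N₁ = m_A g = 627.8 N.
Maximum static friction on A from B: μ_s N₁ = 0.21×627.8 = 131.8 N.
P = 208 N exceeds that limit, so A slips over B and the interface friction becomes kinetic: f₁ = μ_k N₁ = 0.16×627.8 = 100 N.
By Newton's third law B feels 100 N forward from A. With B stationary, the floor's static friction on B balances it: f₂ = 100 N (well within μ_s(m_A+m_B)g = 604.5 N).

f ≈ 100 N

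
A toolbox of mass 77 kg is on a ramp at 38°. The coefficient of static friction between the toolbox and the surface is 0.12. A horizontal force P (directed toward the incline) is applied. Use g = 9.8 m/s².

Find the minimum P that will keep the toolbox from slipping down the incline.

P_min ≈ 456 N

The toolbox tends to slide down (tan θ > μ_s), so at the point of impending slip friction acts up-slope at its limit: f = μ_s N.
Perpendicular to the incline: N = m g cos θ + P sin θ.
Along the incline: P cos θ + μ_s N = m g sin θ, i.e. P cos θ + μ_s (m g cos θ + P sin θ) = m g sin θ.
Solving, P (cos θ + μ_s sin θ) = m g (sin θ − μ_s cos θ), so P = 755×0.5211/0.8619 = 456 N.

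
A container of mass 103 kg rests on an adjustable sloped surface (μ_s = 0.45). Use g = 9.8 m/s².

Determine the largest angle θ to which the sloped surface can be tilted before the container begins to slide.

θ_max ≈ 24.2°

At the slip threshold, m g sin θ = μ_s · m g cos θ, so tan θ = μ_s.
θ_max = arctan(0.45) = 24.2°.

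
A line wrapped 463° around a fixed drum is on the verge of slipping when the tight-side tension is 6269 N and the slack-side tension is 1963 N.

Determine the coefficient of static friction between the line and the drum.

μ ≈ 0.144

T₂/T₁ = e^{μβ} → μ = ln(T₂/T₁)/β.
β = 463° = 8.081 rad.
μ = ln(6269/1963)/8.081 = ln(3.194)/8.081 = 0.144.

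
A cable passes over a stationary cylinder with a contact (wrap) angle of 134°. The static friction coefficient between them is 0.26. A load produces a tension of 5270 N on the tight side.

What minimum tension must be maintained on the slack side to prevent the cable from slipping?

T_min ≈ 2870 N

Capstan equation at impending slip: T_tight/T_slack = e^{μβ}.
β = 134° = 2.339 rad; e^{μβ} = e^{0.26×2.339} = 1.837.
T_slack = T_tight / e^{μβ} = 5270 / 1.837 = 2870 N.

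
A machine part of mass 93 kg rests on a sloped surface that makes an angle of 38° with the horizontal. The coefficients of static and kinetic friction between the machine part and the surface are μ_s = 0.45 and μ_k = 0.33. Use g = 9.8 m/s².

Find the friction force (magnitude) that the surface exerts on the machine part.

f ≈ 237 N (up the incline)

The normal reaction is N = m g cos θ = 718.2 N.
For equilibrium along the incline, friction must balance the weight component: f = m g sin θ = 561.1 N up the slope.
Maximum static friction available: μ_s N = 0.45 × 718.2 = 323.2 N.
|561.1| exceeds 323.2 N, so the machine part slips down-slope; friction is kinetic, f = μ_k N = 0.33×718.2 = 237 N.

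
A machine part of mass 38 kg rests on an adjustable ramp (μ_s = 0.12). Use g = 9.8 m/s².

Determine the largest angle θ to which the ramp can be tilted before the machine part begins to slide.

θ_max ≈ 6.84°

At the slip threshold, m g sin θ = μ_s · m g cos θ, so tan θ = μ_s.
θ_max = arctan(0.12) = 6.84°.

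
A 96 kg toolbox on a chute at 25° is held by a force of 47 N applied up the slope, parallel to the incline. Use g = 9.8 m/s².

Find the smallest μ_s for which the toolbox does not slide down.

N = m g cos θ = 852.7 N.
Friction must make up the shortfall along the incline: f = m g sin θ − P = 397.6 − 47 = 350.6 N.
At the threshold f = μ_s N, so μ_s,min = 350.6/852.7 = 0.411.

μ_s,min ≈ 0.411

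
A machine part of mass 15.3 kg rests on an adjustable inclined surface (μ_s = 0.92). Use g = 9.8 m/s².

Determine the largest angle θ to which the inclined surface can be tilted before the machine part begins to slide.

At the slip threshold, m g sin θ = μ_s · m g cos θ, so tan θ = μ_s.
θ_max = arctan(0.92) = 42.6°.

θ_max ≈ 42.6°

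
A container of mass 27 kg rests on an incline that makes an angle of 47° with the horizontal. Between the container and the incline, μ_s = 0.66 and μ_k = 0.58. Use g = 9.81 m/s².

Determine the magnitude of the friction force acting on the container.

The normal reaction is N = m g cos θ = 180.6 N.
Along the slope the weight component is m g sin θ = 193.7 N; friction must supply exactly this, acting up-slope.
Static friction can supply at most μ_s N = 119.2 N.
Since |193.7| > 119.2 N, static friction cannot hold it; the container slides down the incline and kinetic friction applies: f = μ_k N = 0.58 × 180.6 = 105 N.

f ≈ 105 N (up the incline)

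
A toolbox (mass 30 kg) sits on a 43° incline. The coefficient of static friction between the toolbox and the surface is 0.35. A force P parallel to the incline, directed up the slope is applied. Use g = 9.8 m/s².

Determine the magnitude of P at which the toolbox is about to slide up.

P ≈ 276 N

At impending motion up the slope, friction acts down-slope at its limit: f = μ_s N.
P is parallel to the surface, so N = m g cos θ = 215 N.
Along the incline: P = m g sin θ + μ_s N = 201 + 0.35×215 = 276 N.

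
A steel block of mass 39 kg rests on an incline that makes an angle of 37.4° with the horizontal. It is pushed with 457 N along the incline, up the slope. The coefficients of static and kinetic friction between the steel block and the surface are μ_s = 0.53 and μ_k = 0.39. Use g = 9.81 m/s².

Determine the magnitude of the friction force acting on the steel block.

Normal force: N = m g cos θ = 39 × 9.81 × cos 37.4° = 303.9 N.
The friction needed for equilibrium is m g sin θ − P = 232.4 − 457 = -224.6 N, measured positive up-slope.
The static-friction ceiling is μ_s N = 0.53 × 303.9 = 161.1 N.
|-224.6| exceeds 161.1 N, so the steel block slips up-slope; friction is kinetic, f = μ_k N = 0.39×303.9 = 119 N.

f ≈ 119 N (down the incline)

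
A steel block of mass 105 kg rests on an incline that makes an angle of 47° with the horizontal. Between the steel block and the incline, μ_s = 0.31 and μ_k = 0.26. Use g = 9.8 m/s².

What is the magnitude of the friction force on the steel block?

Perpendicular to the surface, N = m g cos θ = 105·9.8·cos 47° = 701.8 N.
For equilibrium along the incline, friction must balance the weight component: f = m g sin θ = 752.6 N up the slope.
The static-friction ceiling is μ_s N = 0.31 × 701.8 = 217.6 N.
|752.6| exceeds 217.6 N, so the steel block slips down-slope; friction is kinetic, f = μ_k N = 0.26×701.8 = 182 N.

f ≈ 182 N (up the incline)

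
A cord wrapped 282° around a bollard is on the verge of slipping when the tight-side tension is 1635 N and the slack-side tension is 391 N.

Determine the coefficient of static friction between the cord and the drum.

T₂/T₁ = e^{μβ} → μ = ln(T₂/T₁)/β.
β = 282° = 4.922 rad.
μ = ln(1635/391)/4.922 = ln(4.182)/4.922 = 0.291.

μ ≈ 0.291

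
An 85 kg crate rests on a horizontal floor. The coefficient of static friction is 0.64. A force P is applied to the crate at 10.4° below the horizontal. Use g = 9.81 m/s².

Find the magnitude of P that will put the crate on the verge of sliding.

N = m g + P sin α (the push presses the crate into the horizontal floor).
At impending slip, P cos α = μ_s N = μ_s (m g + P sin α).
Solving: P (cos α − μ_s sin α) = μ_s m g → P = 0.64×834/(cos 10.4° − 0.64 sin 10.4°) = 534/0.868 = 615 N.

P ≈ 615 N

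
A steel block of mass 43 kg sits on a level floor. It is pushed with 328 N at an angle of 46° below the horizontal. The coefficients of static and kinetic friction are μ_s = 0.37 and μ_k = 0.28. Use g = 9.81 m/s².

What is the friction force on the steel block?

f ≈ 228 N

Vertical equilibrium gives N = m g + P sin α = 657.8 N.
For equilibrium, f = P cos α = 328×cos 46° = 227.8 N.
μ_s N = 0.37 × 657.8 = 243.4 N.
Since 227.8 N does not exceed the limit, the steel block stays at rest and f = 228 N.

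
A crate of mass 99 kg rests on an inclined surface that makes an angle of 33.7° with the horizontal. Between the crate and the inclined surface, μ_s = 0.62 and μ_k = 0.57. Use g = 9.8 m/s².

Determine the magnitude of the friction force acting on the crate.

f ≈ 460 N (up the incline)

Normal force: N = m g cos θ = 99 × 9.8 × cos 33.7° = 807.2 N.
Along the slope the weight component is m g sin θ = 538.3 N; friction must supply exactly this, acting up-slope.
Static friction can supply at most μ_s N = 500.4 N.
|538.3| exceeds 500.4 N, so the crate slips down-slope; friction is kinetic, f = μ_k N = 0.57×807.2 = 460 N.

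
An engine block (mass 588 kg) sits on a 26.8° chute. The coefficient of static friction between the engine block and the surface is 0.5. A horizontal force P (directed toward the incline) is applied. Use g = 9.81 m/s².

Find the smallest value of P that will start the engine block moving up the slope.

At impending motion up the slope, friction acts down-slope at its limit: f = μ_s N.
Perpendicular to the incline: N = m g cos θ + P sin θ.
Along the incline: P cos θ = m g sin θ + μ_s N = m g sin θ + μ_s (m g cos θ + P sin θ).
Solving, P (cos θ − μ_s sin θ) = m g (sin θ + μ_s cos θ), so P = 588×9.81×(sin 26.8° + 0.5 cos 26.8°)/(cos 26.8° − 0.5 sin 26.8°) = 5770×0.8972/0.6671 = 7760 N.

P ≈ 7760 N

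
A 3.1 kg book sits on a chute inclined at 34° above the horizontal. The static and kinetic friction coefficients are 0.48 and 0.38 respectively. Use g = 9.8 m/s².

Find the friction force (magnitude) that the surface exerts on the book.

Normal force: N = m g cos θ = 3.1 × 9.8 × cos 34° = 25.19 N.
For equilibrium along the incline, friction must balance the weight component: f = m g sin θ = 16.99 N up the slope.
Static friction can supply at most μ_s N = 12.09 N.
|16.99| exceeds 12.09 N, so the book slips down-slope; friction is kinetic, f = μ_k N = 0.38×25.19 = 9.57 N.

f ≈ 9.57 N (up the incline)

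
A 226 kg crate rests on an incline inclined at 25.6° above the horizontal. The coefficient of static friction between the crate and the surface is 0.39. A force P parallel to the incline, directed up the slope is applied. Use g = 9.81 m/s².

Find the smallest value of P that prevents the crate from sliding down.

P_min ≈ 178 N

The crate tends to slide down (tan θ > μ_s), so at the point of impending slip friction acts up-slope at its limit: f = μ_s N.
P is parallel to the surface, so N = m g cos θ = 2000 N.
Along the incline: P + μ_s N = m g sin θ, so P = 958 − 0.39×2000 = 178 N.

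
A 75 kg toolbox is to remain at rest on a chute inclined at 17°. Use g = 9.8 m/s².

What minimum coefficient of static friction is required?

At the slip threshold m g sin θ = μ_s m g cos θ, so μ_s,min = tan θ.
μ_s,min = tan 17° = 0.306.

μ_s,min ≈ 0.306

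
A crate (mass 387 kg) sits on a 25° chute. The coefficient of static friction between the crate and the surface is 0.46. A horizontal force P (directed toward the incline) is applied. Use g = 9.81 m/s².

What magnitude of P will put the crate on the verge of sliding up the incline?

At impending motion up the slope, friction acts down-slope at its limit: f = μ_s N.
Perpendicular to the incline: N = m g cos θ + P sin θ.
Along the incline: P cos θ = m g sin θ + μ_s N = m g sin θ + μ_s (m g cos θ + P sin θ).
Solving, P (cos θ − μ_s sin θ) = m g (sin θ + μ_s cos θ), so P = 387×9.81×(sin 25° + 0.46 cos 25°)/(cos 25° − 0.46 sin 25°) = 3800×0.8395/0.7119 = 4480 N.

P ≈ 4480 N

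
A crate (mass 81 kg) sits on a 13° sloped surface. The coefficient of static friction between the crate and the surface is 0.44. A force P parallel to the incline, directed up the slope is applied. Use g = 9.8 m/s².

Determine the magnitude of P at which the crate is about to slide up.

P ≈ 519 N

At impending motion up the slope, friction acts down-slope at its limit: f = μ_s N.
P is parallel to the surface, so N = m g cos θ = 773 N.
Along the incline: P = m g sin θ + μ_s N = 179 + 0.44×773 = 519 N.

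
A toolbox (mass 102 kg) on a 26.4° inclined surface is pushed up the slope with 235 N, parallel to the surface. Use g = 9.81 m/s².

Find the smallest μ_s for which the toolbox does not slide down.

μ_s,min ≈ 0.234

N = m g cos θ = 896.3 N.
Friction must make up the shortfall along the incline: f = m g sin θ − P = 444.9 − 235 = 209.9 N.
At the threshold f = μ_s N, so μ_s,min = 209.9/896.3 = 0.234.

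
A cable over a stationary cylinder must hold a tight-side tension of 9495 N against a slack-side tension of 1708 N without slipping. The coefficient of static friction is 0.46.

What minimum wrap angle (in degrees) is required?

β_min ≈ 214°

T₂/T₁ = e^{μβ} → β = ln(T₂/T₁)/μ.
β = ln(9495/1708)/0.46 = 1.715/0.46 = 3.729 rad.
In degrees: β = 3.729 × 180/π = 214°.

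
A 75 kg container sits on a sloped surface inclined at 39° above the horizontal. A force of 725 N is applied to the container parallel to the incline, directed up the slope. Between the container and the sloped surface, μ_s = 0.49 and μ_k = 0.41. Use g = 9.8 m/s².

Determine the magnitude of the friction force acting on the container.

f ≈ 262 N (down the incline)

The normal reaction is N = m g cos θ = 571.2 N.
Parallel to the incline, ΣF = 0 gives f = m g sin θ − P = 462.6 − 725 = -262.4 N (up-slope positive).
Static friction can supply at most μ_s N = 279.9 N.
Since |-262.4| ≤ 279.9 N, the container remains in static equilibrium and friction takes exactly the required value.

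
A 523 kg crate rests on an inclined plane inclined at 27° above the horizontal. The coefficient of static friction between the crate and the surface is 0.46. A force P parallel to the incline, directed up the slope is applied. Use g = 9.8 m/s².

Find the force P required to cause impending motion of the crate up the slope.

P ≈ 4430 N

At impending motion up the slope, friction acts down-slope at its limit: f = μ_s N.
P is parallel to the surface, so N = m g cos θ = 4570 N.
Along the incline: P = m g sin θ + μ_s N = 2330 + 0.46×4570 = 4430 N.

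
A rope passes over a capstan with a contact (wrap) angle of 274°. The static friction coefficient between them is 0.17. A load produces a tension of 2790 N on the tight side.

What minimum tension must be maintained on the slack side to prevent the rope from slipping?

T_min ≈ 1240 N

Capstan equation at impending slip: T_tight/T_slack = e^{μβ}.
β = 274° = 4.782 rad; e^{μβ} = e^{0.17×4.782} = 2.255.
T_slack = T_tight / e^{μβ} = 2790 / 2.255 = 1240 N.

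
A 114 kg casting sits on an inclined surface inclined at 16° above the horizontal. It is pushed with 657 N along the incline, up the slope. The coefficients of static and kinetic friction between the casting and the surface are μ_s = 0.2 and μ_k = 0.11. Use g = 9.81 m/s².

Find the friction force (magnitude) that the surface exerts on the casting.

f ≈ 118 N (down the incline)

Normal force: N = m g cos θ = 114 × 9.81 × cos 16° = 1075 N.
The friction needed for equilibrium is m g sin θ − P = 308.3 − 657 = -348.7 N, measured positive up-slope.
The static-friction ceiling is μ_s N = 0.2 × 1075 = 215 N.
|-348.7| exceeds 215 N, so the casting slips up-slope; friction is kinetic, f = μ_k N = 0.11×1075 = 118 N.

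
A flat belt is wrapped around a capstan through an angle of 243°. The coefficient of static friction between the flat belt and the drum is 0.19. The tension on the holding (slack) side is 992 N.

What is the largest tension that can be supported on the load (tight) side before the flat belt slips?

T_max ≈ 2220 N

At impending slip the capstan equation gives T₂/T₁ = e^{μβ} with β in radians.
β = 243° × π/180 = 4.241 rad.
e^{μβ} = e^{0.19×4.241} = 2.239.
T₂ = T₁ · e^{μβ} = 992 × 2.239 = 2220 N.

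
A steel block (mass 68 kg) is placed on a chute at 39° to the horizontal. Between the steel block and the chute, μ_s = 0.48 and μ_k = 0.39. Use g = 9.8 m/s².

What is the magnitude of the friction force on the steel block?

f ≈ 202 N (up the incline)

Normal force: N = m g cos θ = 68 × 9.8 × cos 39° = 517.9 N.
Along the slope the weight component is m g sin θ = 419.4 N; friction must supply exactly this, acting up-slope.
The static-friction ceiling is μ_s N = 0.48 × 517.9 = 248.6 N.
|419.4| exceeds 248.6 N, so the steel block slips down-slope; friction is kinetic, f = μ_k N = 0.39×517.9 = 202 N.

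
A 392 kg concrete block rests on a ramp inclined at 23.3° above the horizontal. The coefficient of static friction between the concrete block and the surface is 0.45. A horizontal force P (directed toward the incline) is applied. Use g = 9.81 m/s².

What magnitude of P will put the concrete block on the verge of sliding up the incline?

At impending motion up the slope, friction acts down-slope at its limit: f = μ_s N.
Perpendicular to the incline: N = m g cos θ + P sin θ.
Along the incline: P cos θ = m g sin θ + μ_s N = m g sin θ + μ_s (m g cos θ + P sin θ).
Solving, P (cos θ − μ_s sin θ) = m g (sin θ + μ_s cos θ), so P = 392×9.81×(sin 23.3° + 0.45 cos 23.3°)/(cos 23.3° − 0.45 sin 23.3°) = 3850×0.8088/0.7405 = 4200 N.

P ≈ 4200 N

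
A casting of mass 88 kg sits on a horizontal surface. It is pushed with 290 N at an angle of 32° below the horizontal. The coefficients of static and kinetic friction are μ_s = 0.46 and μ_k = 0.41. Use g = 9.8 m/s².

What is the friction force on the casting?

f ≈ 246 N

N = m g + P sin α = 862.4 + 290×sin 32° = 1016 N.
Horizontally, friction must balance P cos α = 245.9 N.
The static-friction limit is μ_s N = 467.4 N.
245.9 ≤ 467.4 N → static; friction equals the required 246 N.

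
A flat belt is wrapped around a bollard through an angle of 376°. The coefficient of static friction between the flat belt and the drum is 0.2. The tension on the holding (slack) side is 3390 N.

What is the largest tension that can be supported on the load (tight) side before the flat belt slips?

T_max ≈ 12600 N

At impending slip the capstan equation gives T₂/T₁ = e^{μβ} with β in radians.
β = 376° × π/180 = 6.562 rad.
e^{μβ} = e^{0.2×6.562} = 3.715.
T₂ = T₁ · e^{μβ} = 3390 × 3.715 = 12600 N.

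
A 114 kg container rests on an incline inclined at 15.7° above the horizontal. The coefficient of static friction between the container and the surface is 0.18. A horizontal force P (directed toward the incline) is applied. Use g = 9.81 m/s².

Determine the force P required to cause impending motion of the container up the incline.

At impending motion up the slope, friction acts down-slope at its limit: f = μ_s N.
Perpendicular to the incline: N = m g cos θ + P sin θ.
Along the incline: P cos θ = m g sin θ + μ_s N = m g sin θ + μ_s (m g cos θ + P sin θ).
Solving, P (cos θ − μ_s sin θ) = m g (sin θ + μ_s cos θ), so P = 114×9.81×(sin 15.7° + 0.18 cos 15.7°)/(cos 15.7° − 0.18 sin 15.7°) = 1120×0.4439/0.914 = 543 N.

P ≈ 543 N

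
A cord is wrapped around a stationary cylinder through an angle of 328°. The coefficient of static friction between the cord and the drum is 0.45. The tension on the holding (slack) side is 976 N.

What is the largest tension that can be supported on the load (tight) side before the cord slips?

At impending slip the capstan equation gives T₂/T₁ = e^{μβ} with β in radians.
β = 328° × π/180 = 5.725 rad.
e^{μβ} = e^{0.45×5.725} = 13.15.
T₂ = T₁ · e^{μβ} = 976 × 13.15 = 12800 N.

T_max ≈ 12800 N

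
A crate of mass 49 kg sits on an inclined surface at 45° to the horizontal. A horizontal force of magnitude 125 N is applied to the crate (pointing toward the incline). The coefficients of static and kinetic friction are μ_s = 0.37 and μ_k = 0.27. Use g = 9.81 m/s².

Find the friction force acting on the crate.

Normal direction: N = m g cos θ + P sin θ = 428.3 N.
Along the incline, the net driving force (taking up-slope positive) is P cos θ − m g sin θ = 88.39 − 339.9 = -251.5 N, so equilibrium requires friction f = 251.5 N (up-slope).
Maximum static friction: μ_s N = 0.37 × 428.3 = 158.5 N.
|f_req| = 251.5 > 158.5 N → the crate slides down the incline; f = μ_k N = 0.27 × 428.3 = 116 N.

f ≈ 116 N (up the incline)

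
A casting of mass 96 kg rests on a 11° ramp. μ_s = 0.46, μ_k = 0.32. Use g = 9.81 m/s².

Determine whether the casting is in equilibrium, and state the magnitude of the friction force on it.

N = m g cos θ = 924 N.
Down-slope weight component: m g sin θ = 180 N.
μ_s N = 425 N.
180 ≤ 425 N, so it stays put; friction = 180 N.

f ≈ 180 N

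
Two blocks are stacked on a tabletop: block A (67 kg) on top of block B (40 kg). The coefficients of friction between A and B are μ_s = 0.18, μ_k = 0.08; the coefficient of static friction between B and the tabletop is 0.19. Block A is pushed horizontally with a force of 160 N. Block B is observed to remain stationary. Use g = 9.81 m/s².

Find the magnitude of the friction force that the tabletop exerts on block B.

f ≈ 52.6 N

Between the blocks, N₁ = m_A g = 657.3 N.
Maximum static friction on A from B: μ_s N₁ = 0.18×657.3 = 118.3 N.
P = 160 N exceeds that limit, so A slips over B and the interface friction becomes kinetic: f₁ = μ_k N₁ = 0.08×657.3 = 52.6 N.
B experiences an equal 52.6 N forward from A (third law). B is in equilibrium, so the floor supplies f₂ = 52.6 N of static friction (limit μ_s(m_A+m_B)g = 199.4 N, not exceeded).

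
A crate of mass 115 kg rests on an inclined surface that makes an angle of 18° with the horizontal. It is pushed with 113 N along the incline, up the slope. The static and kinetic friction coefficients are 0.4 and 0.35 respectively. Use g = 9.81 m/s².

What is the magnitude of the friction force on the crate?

The normal reaction is N = m g cos θ = 1073 N.
For equilibrium along the incline the friction force must supply f = m g sin θ − P = 348.6 − 113 = 235.6 N (positive meaning up-slope).
Maximum static friction available: μ_s N = 0.4 × 1073 = 429.2 N.
Since |235.6| ≤ 429.2 N, the crate remains in static equilibrium and friction takes exactly the required value.

f ≈ 236 N (up the incline)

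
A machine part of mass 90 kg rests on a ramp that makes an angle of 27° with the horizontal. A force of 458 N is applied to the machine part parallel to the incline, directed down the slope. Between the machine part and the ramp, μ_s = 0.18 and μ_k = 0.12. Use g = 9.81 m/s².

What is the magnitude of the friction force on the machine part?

Normal force: N = m g cos θ = 90 × 9.81 × cos 27° = 786.7 N.
Parallel to the incline, ΣF = 0 gives f = m g sin θ + P = 400.8 + 458 = 858.8 N (up-slope positive).
Maximum static friction available: μ_s N = 0.18 × 786.7 = 141.6 N.
|858.8| exceeds 141.6 N, so the machine part slips down-slope; friction is kinetic, f = μ_k N = 0.12×786.7 = 94.4 N.

f ≈ 94.4 N (up the incline)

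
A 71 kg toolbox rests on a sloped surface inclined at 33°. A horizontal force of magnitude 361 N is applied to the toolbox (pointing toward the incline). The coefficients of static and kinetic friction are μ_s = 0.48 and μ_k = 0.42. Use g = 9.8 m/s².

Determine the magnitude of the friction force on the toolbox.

The horizontal push has a component P sin θ into the surface, so N = m g cos θ + P sin θ = 583.5 + 196.6 = 780.2 N.
Parallel to the incline: P cos θ − m g sin θ = 302.8 − 379 = -76.2 N; the friction needed to balance this is 76.2 N acting up the slope.
Maximum static friction: μ_s N = 0.48 × 780.2 = 374.5 N.
|f_req| = 76.2 ≤ 374.5 N → the toolbox is in equilibrium; friction equals the required value.

f ≈ 76.2 N (up the incline)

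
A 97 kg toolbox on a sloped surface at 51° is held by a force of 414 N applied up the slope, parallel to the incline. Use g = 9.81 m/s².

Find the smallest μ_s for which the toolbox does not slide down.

μ_s,min ≈ 0.544

N = m g cos θ = 598.8 N.
Friction must make up the shortfall along the incline: f = m g sin θ − P = 739.5 − 414 = 325.5 N.
At the threshold f = μ_s N, so μ_s,min = 325.5/598.8 = 0.544.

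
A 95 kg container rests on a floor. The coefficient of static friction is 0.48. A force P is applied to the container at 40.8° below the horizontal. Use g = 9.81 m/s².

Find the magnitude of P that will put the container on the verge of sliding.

N = m g + P sin α (the push presses the container into the floor).
At impending slip, P cos α = μ_s N = μ_s (m g + P sin α).
Solving: P (cos α − μ_s sin α) = μ_s m g → P = 0.48×932/(cos 40.8° − 0.48 sin 40.8°) = 447/0.4434 = 1010 N.

P ≈ 1010 N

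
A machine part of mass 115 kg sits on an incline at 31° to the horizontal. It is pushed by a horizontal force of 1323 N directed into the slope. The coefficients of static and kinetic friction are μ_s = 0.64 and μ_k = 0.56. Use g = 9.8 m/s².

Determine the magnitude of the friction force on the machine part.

Normal direction: N = m g cos θ + P sin θ = 1647 N.
Parallel to the incline: P cos θ − m g sin θ = 1134 − 580.4 = 553.6 N; the friction needed to balance this is 553.6 N acting down the slope.
Maximum static friction: μ_s N = 0.64 × 1647 = 1054 N.
|f_req| = 553.6 ≤ 1054 N → the machine part is in equilibrium; friction equals the required value.

f ≈ 554 N (down the incline)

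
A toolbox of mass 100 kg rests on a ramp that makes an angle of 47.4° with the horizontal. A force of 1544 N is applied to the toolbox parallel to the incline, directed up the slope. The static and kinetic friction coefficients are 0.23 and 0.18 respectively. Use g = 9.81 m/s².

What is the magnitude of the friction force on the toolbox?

f ≈ 120 N (down the incline)

Normal force: N = m g cos θ = 100 × 9.81 × cos 47.4° = 664 N.
For equilibrium along the incline the friction force must supply f = m g sin θ − P = 722.1 − 1544 = -821.9 N (positive meaning up-slope).
The static-friction ceiling is μ_s N = 0.23 × 664 = 152.7 N.
|-821.9| exceeds 152.7 N, so the toolbox slips up-slope; friction is kinetic, f = μ_k N = 0.18×664 = 120 N.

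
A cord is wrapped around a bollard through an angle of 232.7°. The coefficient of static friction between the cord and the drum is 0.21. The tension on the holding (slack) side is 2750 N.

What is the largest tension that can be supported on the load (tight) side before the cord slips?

T_max ≈ 6450 N

At impending slip the capstan equation gives T₂/T₁ = e^{μβ} with β in radians.
β = 232.7° × π/180 = 4.061 rad.
e^{μβ} = e^{0.21×4.061} = 2.346.
T₂ = T₁ · e^{μβ} = 2750 × 2.346 = 6450 N.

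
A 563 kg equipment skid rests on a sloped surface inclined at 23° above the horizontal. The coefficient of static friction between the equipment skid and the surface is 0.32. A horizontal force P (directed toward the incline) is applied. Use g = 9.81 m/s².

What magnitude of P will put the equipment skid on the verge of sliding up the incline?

P ≈ 4760 N

At impending motion up the slope, friction acts down-slope at its limit: f = μ_s N.
Perpendicular to the incline: N = m g cos θ + P sin θ.
Along the incline: P cos θ = m g sin θ + μ_s N = m g sin θ + μ_s (m g cos θ + P sin θ).
Solving, P (cos θ − μ_s sin θ) = m g (sin θ + μ_s cos θ), so P = 563×9.81×(sin 23° + 0.32 cos 23°)/(cos 23° − 0.32 sin 23°) = 5520×0.6853/0.7955 = 4760 N.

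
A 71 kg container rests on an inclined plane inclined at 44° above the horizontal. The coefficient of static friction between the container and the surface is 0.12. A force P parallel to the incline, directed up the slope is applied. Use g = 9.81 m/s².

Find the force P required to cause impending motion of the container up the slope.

P ≈ 544 N

At impending motion up the slope, friction acts down-slope at its limit: f = μ_s N.
P is parallel to the surface, so N = m g cos θ = 501 N.
Along the incline: P = m g sin θ + μ_s N = 484 + 0.12×501 = 544 N.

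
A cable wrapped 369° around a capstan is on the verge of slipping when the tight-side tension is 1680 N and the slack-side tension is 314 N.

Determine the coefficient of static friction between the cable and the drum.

T₂/T₁ = e^{μβ} → μ = ln(T₂/T₁)/β.
β = 369° = 6.44 rad.
μ = ln(1680/314)/6.44 = ln(5.35)/6.44 = 0.26.

μ ≈ 0.26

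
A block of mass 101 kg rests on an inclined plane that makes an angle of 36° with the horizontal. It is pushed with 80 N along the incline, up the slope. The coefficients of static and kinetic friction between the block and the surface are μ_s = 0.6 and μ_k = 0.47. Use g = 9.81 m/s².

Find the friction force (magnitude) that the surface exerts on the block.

Normal force: N = m g cos θ = 101 × 9.81 × cos 36° = 801.6 N.
Parallel to the incline, ΣF = 0 gives f = m g sin θ − P = 582.4 − 80 = 502.4 N (up-slope positive).
Static friction can supply at most μ_s N = 480.9 N.
Since |502.4| > 480.9 N, static friction cannot hold it; the block slides down the incline and kinetic friction applies: f = μ_k N = 0.47 × 801.6 = 377 N.

f ≈ 377 N (up the incline)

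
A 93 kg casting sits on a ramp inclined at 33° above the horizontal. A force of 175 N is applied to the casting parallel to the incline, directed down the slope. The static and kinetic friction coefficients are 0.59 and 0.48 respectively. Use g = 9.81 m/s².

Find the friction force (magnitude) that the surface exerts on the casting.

Normal force: N = m g cos θ = 93 × 9.81 × cos 33° = 765.1 N.
The friction needed for equilibrium is m g sin θ + P = 496.9 + 175 = 671.9 N, measured positive up-slope.
The static-friction ceiling is μ_s N = 0.59 × 765.1 = 451.4 N.
|671.9| exceeds 451.4 N, so the casting slips down-slope; friction is kinetic, f = μ_k N = 0.48×765.1 = 367 N.

f ≈ 367 N (up the incline)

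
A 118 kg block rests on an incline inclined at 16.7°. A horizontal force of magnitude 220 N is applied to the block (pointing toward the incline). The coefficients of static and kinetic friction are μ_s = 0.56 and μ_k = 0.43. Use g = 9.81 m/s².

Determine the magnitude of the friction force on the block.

Resolve perpendicular to the incline: N = m g cos θ + P sin θ = 118×9.81×cos 16.7° + 220×sin 16.7° = 1172 N.
Parallel to the incline: P cos θ − m g sin θ = 210.7 − 332.6 = -121.9 N; the friction needed to balance this is 121.9 N acting up the slope.
Maximum static friction: μ_s N = 0.56 × 1172 = 656.3 N.
Since 121.9 N is within the 656.3 N limit, the block stays put and friction is exactly 122 N.

f ≈ 122 N (up the incline)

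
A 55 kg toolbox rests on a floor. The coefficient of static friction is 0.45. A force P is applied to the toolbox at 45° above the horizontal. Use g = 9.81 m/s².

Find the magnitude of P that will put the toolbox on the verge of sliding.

P ≈ 237 N

N = m g − P sin α (the pull lifts the toolbox).
At impending slip, P cos α = μ_s N = μ_s (m g − P sin α).
Solving: P (cos α + μ_s sin α) = μ_s m g → P = 0.45×540/(cos 45° + 0.45 sin 45°) = 243/1.025 = 237 N.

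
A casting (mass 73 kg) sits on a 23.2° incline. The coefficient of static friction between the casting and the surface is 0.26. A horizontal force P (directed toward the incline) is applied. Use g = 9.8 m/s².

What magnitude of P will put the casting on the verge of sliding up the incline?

At impending motion up the slope, friction acts down-slope at its limit: f = μ_s N.
Perpendicular to the incline: N = m g cos θ + P sin θ.
Along the incline: P cos θ = m g sin θ + μ_s N = m g sin θ + μ_s (m g cos θ + P sin θ).
Solving, P (cos θ − μ_s sin θ) = m g (sin θ + μ_s cos θ), so P = 73×9.8×(sin 23.2° + 0.26 cos 23.2°)/(cos 23.2° − 0.26 sin 23.2°) = 715×0.6329/0.8167 = 554 N.

P ≈ 554 N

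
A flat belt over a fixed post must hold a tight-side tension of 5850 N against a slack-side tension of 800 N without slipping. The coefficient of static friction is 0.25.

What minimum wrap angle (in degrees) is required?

β_min ≈ 456°

T₂/T₁ = e^{μβ} → β = ln(T₂/T₁)/μ.
β = ln(5850/800)/0.25 = 1.99/0.25 = 7.958 rad.
In degrees: β = 7.958 × 180/π = 456°.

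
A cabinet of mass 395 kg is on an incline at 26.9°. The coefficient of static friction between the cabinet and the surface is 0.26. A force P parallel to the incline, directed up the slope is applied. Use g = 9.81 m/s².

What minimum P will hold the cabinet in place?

P_min ≈ 855 N

The cabinet tends to slide down (tan θ > μ_s), so at the point of impending slip friction acts up-slope at its limit: f = μ_s N.
P is parallel to the surface, so N = m g cos θ = 3460 N.
Along the incline: P + μ_s N = m g sin θ, so P = 1750 − 0.26×3460 = 855 N.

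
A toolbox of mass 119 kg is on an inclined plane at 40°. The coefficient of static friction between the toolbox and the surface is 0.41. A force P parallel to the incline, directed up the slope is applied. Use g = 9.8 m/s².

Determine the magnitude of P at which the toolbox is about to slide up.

At impending motion up the slope, friction acts down-slope at its limit: f = μ_s N.
P is parallel to the surface, so N = m g cos θ = 893 N.
Along the incline: P = m g sin θ + μ_s N = 750 + 0.41×893 = 1120 N.

P ≈ 1120 N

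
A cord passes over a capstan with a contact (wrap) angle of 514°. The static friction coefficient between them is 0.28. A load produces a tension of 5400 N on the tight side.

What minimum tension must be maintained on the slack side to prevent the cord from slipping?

T_min ≈ 438 N

Capstan equation at impending slip: T_tight/T_slack = e^{μβ}.
β = 514° = 8.971 rad; e^{μβ} = e^{0.28×8.971} = 12.33.
T_slack = T_tight / e^{μβ} = 5400 / 12.33 = 438 N.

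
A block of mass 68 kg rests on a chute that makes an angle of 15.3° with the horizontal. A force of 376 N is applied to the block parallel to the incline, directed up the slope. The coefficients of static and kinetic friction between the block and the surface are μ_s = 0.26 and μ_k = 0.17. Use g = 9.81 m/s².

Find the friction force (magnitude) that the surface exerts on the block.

f ≈ 109 N (down the incline)

Perpendicular to the surface, N = m g cos θ = 68·9.81·cos 15.3° = 643.4 N.
The friction needed for equilibrium is m g sin θ − P = 176 − 376 = -200 N, measured positive up-slope.
The static-friction ceiling is μ_s N = 0.26 × 643.4 = 167.3 N.
Since |-200| > 167.3 N, static friction cannot hold it; the block slides up the incline and kinetic friction applies: f = μ_k N = 0.17 × 643.4 = 109 N.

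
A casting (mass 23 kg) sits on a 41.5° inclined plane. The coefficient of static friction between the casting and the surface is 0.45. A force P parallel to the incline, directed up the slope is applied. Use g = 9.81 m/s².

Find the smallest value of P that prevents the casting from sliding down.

P_min ≈ 73.5 N

The casting tends to slide down (tan θ > μ_s), so at the point of impending slip friction acts up-slope at its limit: f = μ_s N.
P is parallel to the surface, so N = m g cos θ = 169 N.
Along the incline: P + μ_s N = m g sin θ, so P = 150 − 0.45×169 = 73.5 N.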